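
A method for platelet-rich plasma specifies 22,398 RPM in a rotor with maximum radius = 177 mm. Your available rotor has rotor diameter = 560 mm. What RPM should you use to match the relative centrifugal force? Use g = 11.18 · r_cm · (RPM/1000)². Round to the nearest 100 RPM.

Original rotor: r = 177 mm = 17.7 cm
RCF = 11.18 × r × (N/1000)²
RCF_original = 11.18 × 17.7 × (22.398)² = 11.18 × 17.7 × 501.670404 ≈ 99,273.5 × g
Your rotor: r = 560 mm / 2 = 280 mm = 28 cm
99,273.5 = 11.18 × 28 × (N/1000)²
(N/1000)² = 99,273.5 / 313.04 = 317.1272
N = 1000 × √317.1272 ≈ 17,808.1

≈ 17800 RPM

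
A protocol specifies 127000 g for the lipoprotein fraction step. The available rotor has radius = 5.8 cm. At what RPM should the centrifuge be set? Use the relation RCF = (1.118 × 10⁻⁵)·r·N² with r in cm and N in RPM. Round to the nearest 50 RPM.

N ≈ 44250 RPM

RCF = 1.118 × 10⁻⁵ × r × N²
127,000 = 1.118 × 10⁻⁵ × 5.8 × N²
N² = 127,000 / (6.4844 × 10⁻⁵) = 1,958,546,666
N ≈ √1,958,546,666 ≈ 44,255.5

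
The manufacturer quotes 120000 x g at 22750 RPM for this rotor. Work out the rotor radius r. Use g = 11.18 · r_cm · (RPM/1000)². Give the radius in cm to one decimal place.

r ≈ 20.7 cm

RCF = 11.18 × r × (N/1000)²
120000 = 11.18 × r × (22.75)²
r = 120000 / (11.18 × 517.5625) = 120000 / 5786.349 ≈ 20.738 cm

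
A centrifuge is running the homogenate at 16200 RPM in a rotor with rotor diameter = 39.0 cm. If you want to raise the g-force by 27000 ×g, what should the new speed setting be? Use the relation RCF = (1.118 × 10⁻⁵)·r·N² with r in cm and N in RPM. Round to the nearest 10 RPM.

19650 RPM

r = 39.0 / 2 = 19.5 cm
Current RCF = 1.118 × 10⁻⁵ × 19.5 × (16200)² = 1.118 × 10⁻⁵ × 19.5 × 262,440,000 ≈ 57,214.5 × g
Target RCF = 57,214.5 + 27,000 = 84,214.5 × g
N² = 84,214.5 / (21.801 × 10⁻⁵) = 386,287,326
N ≈ √386,287,326 ≈ 19,654.2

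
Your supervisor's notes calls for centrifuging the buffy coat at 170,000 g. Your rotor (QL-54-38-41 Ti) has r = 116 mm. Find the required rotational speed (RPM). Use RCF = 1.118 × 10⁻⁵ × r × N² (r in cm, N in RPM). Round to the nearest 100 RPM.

≈ 36200 RPM

r = 116 mm = 11.6 cm
RCF = 1.118 × 10⁻⁵ × r × N²
170,000 = 1.118 × 10⁻⁵ × 11.6 × N²
N² = 170,000 / (12.9688 × 10⁻⁵) = 1,310,838,320
N ≈ √1,310,838,320 ≈ 36,205.5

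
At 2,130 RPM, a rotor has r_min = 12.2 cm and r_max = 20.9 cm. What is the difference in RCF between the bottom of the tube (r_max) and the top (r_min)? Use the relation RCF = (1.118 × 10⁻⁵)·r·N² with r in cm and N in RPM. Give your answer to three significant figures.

ΔRCF = 1.118 × 10⁻⁵ × (r_max − r_min) × N² = 1.118 × 10⁻⁵ × 8.7 × 4,536,900 ≈ 441.3

ΔRCF ≈ 441 g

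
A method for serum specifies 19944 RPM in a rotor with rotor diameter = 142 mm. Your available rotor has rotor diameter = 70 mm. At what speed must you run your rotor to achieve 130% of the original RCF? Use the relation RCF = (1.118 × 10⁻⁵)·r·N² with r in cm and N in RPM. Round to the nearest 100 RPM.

Original rotor: r = 142 mm / 2 = 71 mm = 7.1 cm
RCF_original = 1.118 × 10⁻⁵ × 7.1 × (19944)² = 1.118 × 10⁻⁵ × 7.1 × 397,763,136 ≈ 31,573.6 × g
Target RCF = 1.3 × 31,573.6 ≈ 41,045.7 × g
Your rotor: r = 70 mm / 2 = 35 mm = 3.5 cm
41,045.7 = 1.118 × 10⁻⁵ × 3.5 × N²
N² = 41,045.7 / (3.913 × 10⁻⁵) = 1,048,957,322
N ≈ √1,048,957,322 ≈ 32,387.6

≈ 32400 RPM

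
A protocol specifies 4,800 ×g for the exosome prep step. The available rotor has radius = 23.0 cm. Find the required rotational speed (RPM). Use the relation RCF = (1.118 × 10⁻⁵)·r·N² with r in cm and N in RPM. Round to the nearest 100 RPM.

≈ 4300 RPM

RCF = 1.118 × 10⁻⁵ × r × N²
4,800 = 1.118 × 10⁻⁵ × 23 × N²
N² = 4,800 / (25.714 × 10⁻⁵) = 18,666,874
N ≈ √18,666,874 ≈ 4,320.5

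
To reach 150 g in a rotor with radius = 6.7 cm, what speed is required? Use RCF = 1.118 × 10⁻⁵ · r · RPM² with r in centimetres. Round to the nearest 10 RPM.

≈ 1420 RPM

150 = 1.118 × 10⁻⁵ × 6.7 × N²
N² = 150 / (7.4906 × 10⁻⁵) = 2,002,510
N ≈ √2,002,510 ≈ 1,415.1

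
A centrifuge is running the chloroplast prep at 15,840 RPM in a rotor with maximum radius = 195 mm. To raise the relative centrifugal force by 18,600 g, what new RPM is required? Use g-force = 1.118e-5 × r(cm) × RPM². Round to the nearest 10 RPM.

r = 195 mm = 19.5 cm
Current RCF = 1.118 × 10⁻⁵ × 19.5 × (15840)² = 1.118 × 10⁻⁵ × 19.5 × 250,905,600 ≈ 54,699.9 × g
Target RCF = 54,699.9 + 18,600 = 73,299.9 × g
N² = 73,299.9 / (21.801 × 10⁻⁵) = 336,222,650
N ≈ √336,222,650 ≈ 18,336.4

N₂ ≈ 18340 RPM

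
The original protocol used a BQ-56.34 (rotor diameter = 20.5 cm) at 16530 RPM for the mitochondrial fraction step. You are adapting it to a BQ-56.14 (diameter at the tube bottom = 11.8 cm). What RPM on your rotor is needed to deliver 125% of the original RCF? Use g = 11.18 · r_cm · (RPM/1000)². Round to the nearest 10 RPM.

≈ 24360 RPM

Original rotor: r = 20.5 / 2 = 10.25 cm
RCF_original = 11.18 × 10.25 × (16.53)² = 11.18 × 10.25 × 273.2409 ≈ 31,312 × g
Target RCF = 1.25 × 31,312 ≈ 39,140 × g
Your rotor: r = 11.8 / 2 = 5.9 cm
39,140 = 11.18 × 5.9 × (N/1000)²
(N/1000)² = 39,140 / 65.962 = 593.3719
N = 1000 × √593.3719 ≈ 24,359.2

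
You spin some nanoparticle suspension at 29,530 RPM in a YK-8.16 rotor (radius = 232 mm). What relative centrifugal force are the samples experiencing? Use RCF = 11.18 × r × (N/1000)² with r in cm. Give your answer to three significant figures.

226000 x g

r = 232 mm = 23.2 cm
RCF = 11.18 × 23.2 × (29.53)² = 11.18 × 23.2 × 872.0209 ≈ 226,181.3 × g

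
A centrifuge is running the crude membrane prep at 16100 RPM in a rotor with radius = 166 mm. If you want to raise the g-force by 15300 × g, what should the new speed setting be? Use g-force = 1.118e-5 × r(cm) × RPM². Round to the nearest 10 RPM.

r = 166 mm = 16.6 cm
Current RCF = 1.118 × 10⁻⁵ × 16.6 × (16100)² = 1.118 × 10⁻⁵ × 16.6 × 259,210,000 ≈ 48,106.3 × g
Target RCF = 48,106.3 + 15,300 = 63,406.3 × g
N² = 63,406.3 / (18.5588 × 10⁻⁵) = 341,650,861
N ≈ √341,650,861 ≈ 18,483.8

N₂ ≈ 18480 RPM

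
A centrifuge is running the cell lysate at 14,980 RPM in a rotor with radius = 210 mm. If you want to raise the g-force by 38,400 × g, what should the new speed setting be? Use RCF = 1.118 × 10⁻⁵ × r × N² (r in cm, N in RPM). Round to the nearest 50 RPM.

r = 210 mm = 21.0 cm
Current RCF = 1.118 × 10⁻⁵ × 21 × (14980)² = 1.118 × 10⁻⁵ × 21 × 224,400,400 ≈ 52,684.7 × g
Target RCF = 52,684.7 + 38,400 = 91,084.7 × g
N² = 91,084.7 / (23.478 × 10⁻⁵) = 387,957,662
N ≈ √387,957,662 ≈ 19,696.6

19700 RPM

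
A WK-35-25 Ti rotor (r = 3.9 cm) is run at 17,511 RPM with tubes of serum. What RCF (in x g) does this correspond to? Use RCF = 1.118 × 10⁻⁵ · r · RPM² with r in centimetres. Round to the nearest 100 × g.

RCF = 1.118 × 10⁻⁵ × r × N²
RCF = 1.118 × 10⁻⁵ × 3.9 × (17511)² = 1.118 × 10⁻⁵ × 3.9 × 306,635,121 ≈ 13,369.9 × g

≈ 13400 x g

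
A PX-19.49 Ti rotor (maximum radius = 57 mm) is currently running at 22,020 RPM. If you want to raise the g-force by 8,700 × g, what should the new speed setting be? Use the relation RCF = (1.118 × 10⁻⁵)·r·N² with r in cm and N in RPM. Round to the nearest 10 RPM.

r = 57 mm = 5.7 cm
Current RCF = 1.118 × 10⁻⁵ × 5.7 × (22020)² = 1.118 × 10⁻⁵ × 5.7 × 484,880,400 ≈ 30,899.5 × g
Target RCF = 30,899.5 + 8,700 = 39,599.5 × g
N² = 39,599.5 / (6.3726 × 10⁻⁵) = 621,402,567
N ≈ √621,402,567 ≈ 24,927.9

N₂ ≈ 24930 RPM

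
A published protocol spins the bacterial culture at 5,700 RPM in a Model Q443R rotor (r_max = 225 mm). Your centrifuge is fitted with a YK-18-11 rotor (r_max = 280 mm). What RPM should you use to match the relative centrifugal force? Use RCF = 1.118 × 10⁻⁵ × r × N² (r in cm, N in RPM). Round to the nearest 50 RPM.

5100 RPM

Original rotor: r = 225 mm = 22.5 cm
RCF_original = 1.118 × 10⁻⁵ × 22.5 × (5700)² = 1.118 × 10⁻⁵ × 22.5 × 32,490,000 ≈ 8,172.9 × g
Your rotor: r = 280 mm = 28.0 cm
8,172.9 = 1.118 × 10⁻⁵ × 28 × N²
N² = 8,172.9 / (31.304 × 10⁻⁵) = 26,108,165
N ≈ √26,108,165 ≈ 5,109.6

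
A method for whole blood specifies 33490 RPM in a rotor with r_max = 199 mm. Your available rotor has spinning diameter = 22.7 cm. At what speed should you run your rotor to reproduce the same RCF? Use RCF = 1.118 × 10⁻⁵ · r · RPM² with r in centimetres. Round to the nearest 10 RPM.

≈ 44340 RPM

Original rotor: r = 199 mm = 19.9 cm
RCF_original = 1.118 × 10⁻⁵ × 19.9 × (33490)² = 1.118 × 10⁻⁵ × 19.9 × 1,121,580,100 ≈ 249,531.4 × g
Your rotor: r = 22.7 / 2 = 11.35 cm
249,531.4 = 1.118 × 10⁻⁵ × 11.35 × N²
N² = 249,531.4 / (12.6893 × 10⁻⁵) = 1,966,470,964
N ≈ √1,966,470,964 ≈ 44,344.9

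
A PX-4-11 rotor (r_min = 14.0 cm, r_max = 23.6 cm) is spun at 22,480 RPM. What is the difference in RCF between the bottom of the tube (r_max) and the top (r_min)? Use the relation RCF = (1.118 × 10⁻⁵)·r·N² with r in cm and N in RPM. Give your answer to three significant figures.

ΔRCF = 1.118 × 10⁻⁵ × (r_max − r_min) × N² = 1.118 × 10⁻⁵ × 9.6 × 505,350,400 ≈ 54,238.2

ΔRCF ≈ 54200 × g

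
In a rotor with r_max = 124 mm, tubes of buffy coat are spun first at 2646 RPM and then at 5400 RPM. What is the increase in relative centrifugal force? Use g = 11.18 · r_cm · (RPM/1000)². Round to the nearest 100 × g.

3100 x g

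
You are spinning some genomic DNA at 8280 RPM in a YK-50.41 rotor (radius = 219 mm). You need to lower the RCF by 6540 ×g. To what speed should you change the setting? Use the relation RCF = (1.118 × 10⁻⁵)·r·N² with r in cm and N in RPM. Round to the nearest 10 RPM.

6470 RPM

r = 219 mm = 21.9 cm
Current RCF = 1.118 × 10⁻⁵ × 21.9 × (8280)² = 1.118 × 10⁻⁵ × 21.9 × 68,558,400 ≈ 16,786 × g
Target RCF = 16,786 − 6,540 = 10,246 × g
N² = 10,246 / (24.4842 × 10⁻⁵) = 41,847,395
N ≈ √41,847,395 ≈ 6,469.0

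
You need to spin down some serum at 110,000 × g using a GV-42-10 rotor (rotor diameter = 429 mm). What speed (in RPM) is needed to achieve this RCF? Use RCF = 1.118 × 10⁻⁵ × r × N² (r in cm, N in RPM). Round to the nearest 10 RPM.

r = 429 mm / 2 = 214.5 mm = 21.45 cm
RCF = 1.118 × 10⁻⁵ × r × N²
110,000 = 1.118 × 10⁻⁵ × 21.45 × N²
N² = 110,000 / (23.9811 × 10⁻⁵) = 458,694,555
N ≈ √458,694,555 ≈ 21,417.2

≈ 21420 RPM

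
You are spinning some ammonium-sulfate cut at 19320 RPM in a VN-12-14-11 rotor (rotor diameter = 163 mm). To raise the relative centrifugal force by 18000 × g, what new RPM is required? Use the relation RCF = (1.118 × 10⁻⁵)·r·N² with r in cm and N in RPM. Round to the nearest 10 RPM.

N₂ ≈ 23890 RPM

r = 163 mm / 2 = 81.5 mm = 8.15 cm
Current RCF = 1.118 × 10⁻⁵ × 8.15 × (19320)² = 1.118 × 10⁻⁵ × 8.15 × 373,262,400 ≈ 34,010.6 × g
Target RCF = 34,010.6 + 18,000 = 52,010.6 × g
N² = 52,010.6 / (9.1117 × 10⁻⁵) = 570,811,155
N ≈ √570,811,155 ≈ 23,891.7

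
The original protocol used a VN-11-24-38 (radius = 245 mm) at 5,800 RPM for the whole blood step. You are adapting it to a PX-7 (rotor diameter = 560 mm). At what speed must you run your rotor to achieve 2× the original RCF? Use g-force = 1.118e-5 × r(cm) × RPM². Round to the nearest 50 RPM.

Original rotor: r = 245 mm = 24.5 cm
RCF_original = 1.118 × 10⁻⁵ × 24.5 × (5800)² = 1.118 × 10⁻⁵ × 24.5 × 33,640,000 ≈ 9,214.3 × g
Target RCF = 2 × 9,214.3 ≈ 18,428.6 × g
Your rotor: r = 560 mm / 2 = 280 mm = 28 cm
18,428.6 = 1.118 × 10⁻⁵ × 28 × N²
N² = 18,428.6 / (31.304 × 10⁻⁵) = 58,869,793
N ≈ √58,869,793 ≈ 7,672.7

≈ 7650 RPM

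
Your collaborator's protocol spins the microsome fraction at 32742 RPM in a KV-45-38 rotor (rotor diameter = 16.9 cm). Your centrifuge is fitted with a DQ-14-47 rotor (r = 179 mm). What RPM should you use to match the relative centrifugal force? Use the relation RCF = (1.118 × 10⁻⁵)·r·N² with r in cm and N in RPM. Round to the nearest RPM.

22496 RPM

Original rotor: r = 16.9 / 2 = 8.45 cm
RCF = 1.118 × 10⁻⁵ × r × N²
RCF_original = 1.118 × 10⁻⁵ × 8.45 × (32742)² = 1.118 × 10⁻⁵ × 8.45 × 1,072,038,564 ≈ 101,276.6 × g
Your rotor: r = 179 mm = 17.9 cm
101,276.6 = 1.118 × 10⁻⁵ × 17.9 × N²
N² = 101,276.6 / (20.0122 × 10⁻⁵) = 506,074,295
N ≈ √506,074,295 ≈ 22,496.1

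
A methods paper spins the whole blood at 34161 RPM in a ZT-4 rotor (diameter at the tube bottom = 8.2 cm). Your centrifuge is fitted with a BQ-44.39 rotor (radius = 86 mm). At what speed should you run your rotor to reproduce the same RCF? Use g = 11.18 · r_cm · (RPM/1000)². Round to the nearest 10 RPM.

Original rotor: r = 8.2 / 2 = 4.1 cm
RCF_original = 11.18 × 4.1 × (34.161)² = 11.18 × 4.1 × 1,166.973921 ≈ 53,491.8 × g
Your rotor: r = 86 mm = 8.6 cm
53,491.8 = 11.18 × 8.6 × (N/1000)²
(N/1000)² = 53,491.8 / 96.148 = 556.3485
N = 1000 × √556.3485 ≈ 23,587.0

≈ 23590 RPM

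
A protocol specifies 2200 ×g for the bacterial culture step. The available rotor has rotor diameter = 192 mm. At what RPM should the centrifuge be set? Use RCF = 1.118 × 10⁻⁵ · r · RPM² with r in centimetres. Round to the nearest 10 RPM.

r = 192 mm / 2 = 96 mm = 9.6 cm
2,200 = 1.118 × 10⁻⁵ × 9.6 × N²
N² = 2,200 / (10.7328 × 10⁻⁵) = 20,497,913
N ≈ √20,497,913 ≈ 4,527.5

4530 RPM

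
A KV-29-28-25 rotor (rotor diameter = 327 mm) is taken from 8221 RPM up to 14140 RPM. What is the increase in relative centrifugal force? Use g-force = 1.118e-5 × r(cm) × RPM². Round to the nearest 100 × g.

24200 g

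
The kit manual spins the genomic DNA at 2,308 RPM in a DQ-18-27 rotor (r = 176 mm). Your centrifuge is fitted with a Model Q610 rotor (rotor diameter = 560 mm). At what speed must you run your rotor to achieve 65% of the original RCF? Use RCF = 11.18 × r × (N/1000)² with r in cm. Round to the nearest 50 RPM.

Original rotor: r = 176 mm = 17.6 cm
RCF = 11.18 × r × (N/1000)²
RCF_original = 11.18 × 17.6 × (2.308)² = 11.18 × 17.6 × 5.326864 ≈ 1,048.2 × g
Target RCF = 0.65 × 1,048.2 ≈ 681.3 × g
Your rotor: r = 560 mm / 2 = 280 mm = 28 cm
681.3 = 11.18 × 28 × (N/1000)²
(N/1000)² = 681.3 / 313.04 = 2.176399
N = 1000 × √2.176399 ≈ 1,475.3

1500 RPM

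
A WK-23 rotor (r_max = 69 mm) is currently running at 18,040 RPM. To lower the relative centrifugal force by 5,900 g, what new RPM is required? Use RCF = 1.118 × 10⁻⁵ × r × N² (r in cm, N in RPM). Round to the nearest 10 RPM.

≈ 15780 RPM

r = 69 mm = 6.9 cm
Current RCF = 1.118 × 10⁻⁵ × 6.9 × (18040)² = 1.118 × 10⁻⁵ × 6.9 × 325,441,600 ≈ 25,105.2 × g
Target RCF = 25,105.2 − 5,900 = 19,205.2 × g
N² = 19,205.2 / (7.7142 × 10⁻⁵) = 248,959,063
N ≈ √248,959,063 ≈ 15,778.4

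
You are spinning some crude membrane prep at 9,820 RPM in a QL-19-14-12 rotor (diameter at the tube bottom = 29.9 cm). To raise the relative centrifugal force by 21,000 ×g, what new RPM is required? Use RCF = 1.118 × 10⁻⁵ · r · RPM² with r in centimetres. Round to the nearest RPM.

≈ 14902 RPM

r = 29.9 / 2 = 14.95 cm
Current RCF = 1.118 × 10⁻⁵ × 14.95 × (9820)² = 1.118 × 10⁻⁵ × 14.95 × 96,432,400 ≈ 16,117.8 × g
Target RCF = 16,117.8 + 21,000 = 37,117.8 × g
N² = 37,117.8 / (16.7141 × 10⁻⁵) = 222,074,775
N ≈ √222,074,775 ≈ 14,902.2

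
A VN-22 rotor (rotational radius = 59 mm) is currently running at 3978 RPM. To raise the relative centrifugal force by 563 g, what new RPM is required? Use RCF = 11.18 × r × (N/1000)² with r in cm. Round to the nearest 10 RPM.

r = 59 mm = 5.9 cm
Current RCF = 11.18 × 5.9 × (3.978)² = 11.18 × 5.9 × 15.824484 ≈ 1,043.8 × g
Target RCF = 1,043.8 + 563 = 1,606.8 × g
(N/1000)² = 1,606.8 / 65.962 = 24.35948
N = 1000 × √24.35948 ≈ 4,935.5

N₂ ≈ 4940 RPM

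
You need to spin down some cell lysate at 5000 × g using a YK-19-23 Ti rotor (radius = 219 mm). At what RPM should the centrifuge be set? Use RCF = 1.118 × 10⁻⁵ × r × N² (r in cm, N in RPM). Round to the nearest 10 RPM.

r = 219 mm = 21.9 cm
5,000 = 1.118 × 10⁻⁵ × 21.9 × N²
N² = 5,000 / (24.4842 × 10⁻⁵) = 20,421,333
N ≈ √20,421,333 ≈ 4,519.0

N ≈ 4520 RPM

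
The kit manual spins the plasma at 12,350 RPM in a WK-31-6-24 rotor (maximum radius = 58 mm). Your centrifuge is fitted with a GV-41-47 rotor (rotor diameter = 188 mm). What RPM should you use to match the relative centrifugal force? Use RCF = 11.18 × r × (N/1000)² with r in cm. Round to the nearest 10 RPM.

≈ 9700 RPM

Original rotor: r = 58 mm = 5.8 cm
RCF = 11.18 × r × (N/1000)²
RCF_original = 11.18 × 5.8 × (12.35)² = 11.18 × 5.8 × 152.5225 ≈ 9,890.2 × g
Your rotor: r = 188 mm / 2 = 94 mm = 9.4 cm
9,890.2 = 11.18 × 9.4 × (N/1000)²
(N/1000)² = 9,890.2 / 105.092 = 94.10992
N = 1000 × √94.10992 ≈ 9,701.0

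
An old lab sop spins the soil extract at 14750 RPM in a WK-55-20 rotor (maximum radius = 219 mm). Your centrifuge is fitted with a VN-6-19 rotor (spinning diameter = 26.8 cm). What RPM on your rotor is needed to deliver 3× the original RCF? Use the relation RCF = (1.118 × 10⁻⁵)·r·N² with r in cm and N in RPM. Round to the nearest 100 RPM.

≈ 32700 RPM

Original rotor: r = 219 mm = 21.9 cm
RCF = 1.118 × 10⁻⁵ × r × N²
RCF_original = 1.118 × 10⁻⁵ × 21.9 × (14750)² = 1.118 × 10⁻⁵ × 21.9 × 217,562,500 ≈ 53,268.4 × g
Target RCF = 3 × 53,268.4 ≈ 159,805.2 × g
Your rotor: r = 26.8 / 2 = 13.4 cm
159,805.2 = 1.118 × 10⁻⁵ × 13.4 × N²
N² = 159,805.2 / (14.9812 × 10⁻⁵) = 1,066,704,937
N ≈ √1,066,704,937 ≈ 32,660.4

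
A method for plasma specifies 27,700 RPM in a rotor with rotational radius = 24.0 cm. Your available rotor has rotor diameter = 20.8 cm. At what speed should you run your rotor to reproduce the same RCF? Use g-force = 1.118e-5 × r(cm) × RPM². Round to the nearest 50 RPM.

42100 RPM

RCF_original = 1.118 × 10⁻⁵ × 24 × (27700)² = 1.118 × 10⁻⁵ × 24 × 767,290,000 ≈ 205,879.3 × g
Your rotor: r = 20.8 / 2 = 10.4 cm
205,879.3 = 1.118 × 10⁻⁵ × 10.4 × N²
N² = 205,879.3 / (11.6272 × 10⁻⁵) = 1,770,669,637
N ≈ √1,770,669,637 ≈ 42,079.3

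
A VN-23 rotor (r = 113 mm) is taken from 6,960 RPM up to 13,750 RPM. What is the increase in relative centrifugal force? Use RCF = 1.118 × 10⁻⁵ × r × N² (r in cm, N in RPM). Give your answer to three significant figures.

r = 113 mm = 11.3 cm
RCF₁ = 1.118 × 10⁻⁵ × 11.3 × (6960)² = 1.118 × 10⁻⁵ × 11.3 × 48,441,600 ≈ 6,119.8 × g
RCF₂ = 1.118 × 10⁻⁵ × 11.3 × (13750)² = 1.118 × 10⁻⁵ × 11.3 × 189,062,500 ≈ 23,885 × g
Increase = 23,885 − 6,119.8 = 17,765.2

≈ 17800 × g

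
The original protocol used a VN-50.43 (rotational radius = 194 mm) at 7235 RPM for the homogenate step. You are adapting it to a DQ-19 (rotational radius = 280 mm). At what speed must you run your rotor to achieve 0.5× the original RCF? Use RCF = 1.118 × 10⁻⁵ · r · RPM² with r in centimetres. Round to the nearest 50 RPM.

Original rotor: r = 194 mm = 19.4 cm
RCF_original = 1.118 × 10⁻⁵ × 19.4 × (7235)² = 1.118 × 10⁻⁵ × 19.4 × 52,345,225 ≈ 11,353.3 × g
Target RCF = 0.5 × 11,353.3 ≈ 5,676.6 × g
Your rotor: r = 280 mm = 28.0 cm
5,676.6 = 1.118 × 10⁻⁵ × 28 × N²
N² = 5,676.6 / (31.304 × 10⁻⁵) = 18,133,785
N ≈ √18,133,785 ≈ 4,258.4

≈ 4250 RPM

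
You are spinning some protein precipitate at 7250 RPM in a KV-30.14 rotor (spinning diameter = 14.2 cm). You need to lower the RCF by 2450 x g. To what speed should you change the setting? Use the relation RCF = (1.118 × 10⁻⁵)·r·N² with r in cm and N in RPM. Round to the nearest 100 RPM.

N₂ ≈ 4700 RPM

r = 14.2 / 2 = 7.1 cm
Current RCF = 1.118 × 10⁻⁵ × 7.1 × (7250)² = 1.118 × 10⁻⁵ × 7.1 × 52,562,500 ≈ 4,172.3 × g
Target RCF = 4,172.3 − 2,450 = 1,722.3 × g
N² = 1,722.3 / (7.9378 × 10⁻⁵) = 21,697,448
N ≈ √21,697,448 ≈ 4,658.1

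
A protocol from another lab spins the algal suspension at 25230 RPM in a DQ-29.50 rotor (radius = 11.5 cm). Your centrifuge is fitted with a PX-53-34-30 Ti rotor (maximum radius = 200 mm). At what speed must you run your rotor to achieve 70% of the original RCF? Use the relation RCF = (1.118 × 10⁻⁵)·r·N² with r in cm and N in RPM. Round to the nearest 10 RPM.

RCF_original = 1.118 × 10⁻⁵ × 11.5 × (25230)² = 1.118 × 10⁻⁵ × 11.5 × 636,552,900 ≈ 81,841.6 × g
Target RCF = 0.7 × 81,841.6 ≈ 57,289.1 × g
Your rotor: r = 200 mm = 20.0 cm
57,289.1 = 1.118 × 10⁻⁵ × 20 × N²
N² = 57,289.1 / (22.36 × 10⁻⁵) = 256,212,433
N ≈ √256,212,433 ≈ 16,006.6

≈ 16010 RPM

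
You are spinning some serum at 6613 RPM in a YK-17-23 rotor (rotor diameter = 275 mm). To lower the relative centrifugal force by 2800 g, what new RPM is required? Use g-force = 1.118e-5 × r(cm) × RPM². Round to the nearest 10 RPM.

5050 RPM

r = 275 mm / 2 = 137.5 mm = 13.75 cm
Current RCF = 1.118 × 10⁻⁵ × 13.75 × (6613)² = 1.118 × 10⁻⁵ × 13.75 × 43,731,769 ≈ 6,722.7 × g
Target RCF = 6,722.7 − 2,800 = 3,922.7 × g
N² = 3,922.7 / (15.3725 × 10⁻⁵) = 25,517,645
N ≈ √25,517,645 ≈ 5,051.5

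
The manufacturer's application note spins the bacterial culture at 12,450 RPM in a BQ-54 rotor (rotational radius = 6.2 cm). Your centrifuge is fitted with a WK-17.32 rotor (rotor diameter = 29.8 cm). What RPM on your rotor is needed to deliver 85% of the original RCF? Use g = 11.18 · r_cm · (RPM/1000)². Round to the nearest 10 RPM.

7400 RPM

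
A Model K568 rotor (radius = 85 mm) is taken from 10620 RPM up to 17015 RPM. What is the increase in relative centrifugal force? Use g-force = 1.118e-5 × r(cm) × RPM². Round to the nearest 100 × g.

≈ 16800 ×g

r = 85 mm = 8.5 cm
RCF₁ = 1.118 × 10⁻⁵ × 8.5 × (10620)² = 1.118 × 10⁻⁵ × 8.5 × 112,784,400 ≈ 10,717.9 × g
RCF₂ = 1.118 × 10⁻⁵ × 8.5 × (17015)² = 1.118 × 10⁻⁵ × 8.5 × 289,510,225 ≈ 27,512.2 × g
Increase = 27,512.2 − 10,717.9 = 16,794.3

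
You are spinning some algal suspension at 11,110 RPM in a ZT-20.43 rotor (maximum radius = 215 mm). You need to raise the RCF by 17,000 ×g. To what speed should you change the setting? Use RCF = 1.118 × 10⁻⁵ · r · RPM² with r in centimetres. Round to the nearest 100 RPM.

r = 215 mm = 21.5 cm
Current RCF = 1.118 × 10⁻⁵ × 21.5 × (11110)² = 1.118 × 10⁻⁵ × 21.5 × 123,432,100 ≈ 29,669.4 × g
Target RCF = 29,669.4 + 17,000 = 46,669.4 × g
N² = 46,669.4 / (24.037 × 10⁻⁵) = 194,156,509
N ≈ √194,156,509 ≈ 13,934.0

N₂ ≈ 13900 RPM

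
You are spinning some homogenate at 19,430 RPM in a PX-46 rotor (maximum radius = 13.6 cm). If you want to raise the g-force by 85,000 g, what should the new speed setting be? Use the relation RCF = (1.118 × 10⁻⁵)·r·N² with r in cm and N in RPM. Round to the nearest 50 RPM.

Current RCF = 1.118 × 10⁻⁵ × 13.6 × (19430)² = 1.118 × 10⁻⁵ × 13.6 × 377,524,900 ≈ 57,401.9 × g
Target RCF = 57,401.9 + 85,000 = 142,401.9 × g
N² = 142,401.9 / (15.2048 × 10⁻⁵) = 936,558,850
N ≈ √936,558,850 ≈ 30,603.2

N₂ ≈ 30600 RPM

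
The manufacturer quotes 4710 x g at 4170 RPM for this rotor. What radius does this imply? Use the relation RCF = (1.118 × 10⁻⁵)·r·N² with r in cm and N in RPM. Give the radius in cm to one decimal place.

4710 = 1.118 × 10⁻⁵ × r × (4170)²
r = 4710 / (1.118 × 10⁻⁵ × 17,388,900) = 4710 / 194.4079 ≈ 24.227 cm

24.2 cm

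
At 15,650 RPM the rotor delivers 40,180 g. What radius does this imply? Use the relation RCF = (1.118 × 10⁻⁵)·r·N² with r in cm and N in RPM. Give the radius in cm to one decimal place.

RCF = 1.118 × 10⁻⁵ × r × N²
40180 = 1.118 × 10⁻⁵ × r × (15650)²
r = 40180 / (1.118 × 10⁻⁵ × 244,922,500) = 40180 / 2738.234 ≈ 14.674 cm

r ≈ 14.7 cm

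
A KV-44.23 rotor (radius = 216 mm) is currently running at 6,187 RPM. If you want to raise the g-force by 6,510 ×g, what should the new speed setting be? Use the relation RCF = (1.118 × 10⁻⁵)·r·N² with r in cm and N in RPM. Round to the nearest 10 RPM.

r = 216 mm = 21.6 cm
Current RCF = 1.118 × 10⁻⁵ × 21.6 × (6187)² = 1.118 × 10⁻⁵ × 21.6 × 38,278,969 ≈ 9,243.9 × g
Target RCF = 9,243.9 + 6,510 = 15,753.9 × g
N² = 15,753.9 / (24.1488 × 10⁻⁵) = 65,236,782
N ≈ √65,236,782 ≈ 8,076.9

N₂ ≈ 8080 RPM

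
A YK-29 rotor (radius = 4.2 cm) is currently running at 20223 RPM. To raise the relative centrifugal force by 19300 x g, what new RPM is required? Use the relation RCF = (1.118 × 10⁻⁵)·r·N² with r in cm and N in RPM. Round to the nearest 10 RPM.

≈ 28640 RPM

Current RCF = 1.118 × 10⁻⁵ × 4.2 × (20223)² = 1.118 × 10⁻⁵ × 4.2 × 408,969,729 ≈ 19,203.6 × g
Target RCF = 19,203.6 + 19,300 = 38,503.6 × g
N² = 38,503.6 / (4.6956 × 10⁻⁵) = 819,993,185
N ≈ √819,993,185 ≈ 28,635.5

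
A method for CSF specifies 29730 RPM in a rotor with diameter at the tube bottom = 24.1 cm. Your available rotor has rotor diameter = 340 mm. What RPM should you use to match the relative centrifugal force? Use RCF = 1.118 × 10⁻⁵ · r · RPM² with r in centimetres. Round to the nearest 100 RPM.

Original rotor: r = 24.1 / 2 = 12.05 cm
RCF = 1.118 × 10⁻⁵ × r × N²
RCF_original = 1.118 × 10⁻⁵ × 12.05 × (29730)² = 1.118 × 10⁻⁵ × 12.05 × 883,872,900 ≈ 119,074.5 × g
Your rotor: r = 340 mm / 2 = 170 mm = 17 cm
119,074.5 = 1.118 × 10⁻⁵ × 17 × N²
N² = 119,074.5 / (19.006 × 10⁻⁵) = 626,510,049
N ≈ √626,510,049 ≈ 25,030.2

≈ 25000 RPM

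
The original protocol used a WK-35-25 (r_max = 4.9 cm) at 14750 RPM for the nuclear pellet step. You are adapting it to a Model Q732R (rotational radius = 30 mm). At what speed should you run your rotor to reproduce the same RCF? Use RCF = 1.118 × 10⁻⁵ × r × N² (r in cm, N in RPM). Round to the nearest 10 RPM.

RCF = 1.118 × 10⁻⁵ × r × N²
RCF_original = 1.118 × 10⁻⁵ × 4.9 × (14750)² = 1.118 × 10⁻⁵ × 4.9 × 217,562,500 ≈ 11,918.5 × g
Your rotor: r = 30 mm = 3.0 cm
11,918.5 = 1.118 × 10⁻⁵ × 3 × N²
N² = 11,918.5 / (3.354 × 10⁻⁵) = 355,351,819
N ≈ √355,351,819 ≈ 18,850.8

18850 RPM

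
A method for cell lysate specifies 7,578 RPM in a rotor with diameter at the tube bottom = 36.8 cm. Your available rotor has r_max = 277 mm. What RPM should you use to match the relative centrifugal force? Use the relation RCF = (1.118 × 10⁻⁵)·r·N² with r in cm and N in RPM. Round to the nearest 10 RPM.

Original rotor: r = 36.8 / 2 = 18.4 cm
RCF_original = 1.118 × 10⁻⁵ × 18.4 × (7578)² = 1.118 × 10⁻⁵ × 18.4 × 57,426,084 ≈ 11,813.2 × g
Your rotor: r = 277 mm = 27.7 cm
11,813.2 = 1.118 × 10⁻⁵ × 27.7 × N²
N² = 11,813.2 / (30.9686 × 10⁻⁵) = 38,145,735
N ≈ √38,145,735 ≈ 6,176.2

≈ 6180 RPM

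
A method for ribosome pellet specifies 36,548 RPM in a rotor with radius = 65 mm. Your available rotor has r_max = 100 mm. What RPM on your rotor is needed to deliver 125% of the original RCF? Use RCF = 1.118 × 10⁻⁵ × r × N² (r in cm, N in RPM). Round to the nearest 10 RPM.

≈ 32940 RPM

Original rotor: r = 65 mm = 6.5 cm
RCF = 1.118 × 10⁻⁵ × r × N²
RCF_original = 1.118 × 10⁻⁵ × 6.5 × (36548)² = 1.118 × 10⁻⁵ × 6.5 × 1,335,756,304 ≈ 97,069.4 × g
Target RCF = 1.25 × 97,069.4 ≈ 121,336.8 × g
Your rotor: r = 100 mm = 10.0 cm
121,336.8 = 1.118 × 10⁻⁵ × 10 × N²
N² = 121,336.8 / (11.18 × 10⁻⁵) = 1,085,302,326
N ≈ √1,085,302,326 ≈ 32,943.9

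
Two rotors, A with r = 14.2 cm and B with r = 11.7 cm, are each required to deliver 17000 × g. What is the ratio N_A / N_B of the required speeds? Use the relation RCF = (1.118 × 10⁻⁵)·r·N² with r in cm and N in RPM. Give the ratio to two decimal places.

0.91

At fixed RCF, N ∝ 1/√r, so N_A/N_B = √(r_B/r_A) = √(11.7/14.2) = √0.823944 = 0.9077.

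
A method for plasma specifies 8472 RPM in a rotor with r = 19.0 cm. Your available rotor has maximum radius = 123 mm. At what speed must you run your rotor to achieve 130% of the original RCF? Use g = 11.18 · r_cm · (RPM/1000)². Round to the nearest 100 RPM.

RCF_original = 11.18 × 19 × (8.472)² = 11.18 × 19 × 71.774784 ≈ 15,246.4 × g
Target RCF = 1.3 × 15,246.4 ≈ 19,820.3 × g
Your rotor: r = 123 mm = 12.3 cm
19,820.3 = 11.18 × 12.3 × (N/1000)²
(N/1000)² = 19,820.3 / 137.514 = 144.133
N = 1000 × √144.133 ≈ 12,005.5

≈ 12000 RPM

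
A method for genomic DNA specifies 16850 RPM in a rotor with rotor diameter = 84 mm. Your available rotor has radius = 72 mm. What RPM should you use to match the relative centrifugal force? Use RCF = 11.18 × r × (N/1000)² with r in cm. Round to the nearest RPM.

≈ 12869 RPM

Original rotor: r = 84 mm / 2 = 42 mm = 4.2 cm
RCF_original = 11.18 × 4.2 × (16.85)² = 11.18 × 4.2 × 283.9225 ≈ 13,331.9 × g
Your rotor: r = 72 mm = 7.2 cm
13,331.9 = 11.18 × 7.2 × (N/1000)²
(N/1000)² = 13,331.9 / 80.496 = 165.6219
N = 1000 × √165.6219 ≈ 12,869.4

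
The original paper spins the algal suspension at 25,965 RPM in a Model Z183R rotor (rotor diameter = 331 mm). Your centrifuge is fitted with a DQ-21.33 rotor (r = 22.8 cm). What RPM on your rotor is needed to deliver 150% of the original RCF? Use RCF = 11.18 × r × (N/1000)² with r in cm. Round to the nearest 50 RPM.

Original rotor: r = 331 mm / 2 = 165.5 mm = 16.55 cm
RCF_original = 11.18 × 16.55 × (25.965)² = 11.18 × 16.55 × 674.181225 ≈ 124,743.1 × g
Target RCF = 1.5 × 124,743.1 ≈ 187,114.7 × g
187,114.7 = 11.18 × 22.8 × (N/1000)²
(N/1000)² = 187,114.7 / 254.904 = 734.0595
N = 1000 × √734.0595 ≈ 27,093.5

≈ 27100 RPM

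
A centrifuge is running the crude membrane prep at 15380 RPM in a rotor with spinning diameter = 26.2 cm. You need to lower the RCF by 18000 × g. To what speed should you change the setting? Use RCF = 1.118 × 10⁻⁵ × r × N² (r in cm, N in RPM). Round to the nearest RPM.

r = 26.2 / 2 = 13.1 cm
Current RCF = 1.118 × 10⁻⁵ × 13.1 × (15380)² = 1.118 × 10⁻⁵ × 13.1 × 236,544,400 ≈ 34,643.8 × g
Target RCF = 34,643.8 − 18,000 = 16,643.8 × g
N² = 16,643.8 / (14.6458 × 10⁻⁵) = 113,642,136
N ≈ √113,642,136 ≈ 10,660.3

N₂ ≈ 10660 RPM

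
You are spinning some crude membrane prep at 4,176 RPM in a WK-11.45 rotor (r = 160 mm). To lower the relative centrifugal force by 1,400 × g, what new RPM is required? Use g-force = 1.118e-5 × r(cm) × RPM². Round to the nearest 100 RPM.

3100 RPM

r = 160 mm = 16.0 cm
Current RCF = 1.118 × 10⁻⁵ × 16 × (4176)² = 1.118 × 10⁻⁵ × 16 × 17,438,976 ≈ 3,119.5 × g
Target RCF = 3,119.5 − 1,400 = 1,719.5 × g
N² = 1,719.5 / (17.888 × 10⁻⁵) = 9,612,589
N ≈ √9,612,589 ≈ 3,100.4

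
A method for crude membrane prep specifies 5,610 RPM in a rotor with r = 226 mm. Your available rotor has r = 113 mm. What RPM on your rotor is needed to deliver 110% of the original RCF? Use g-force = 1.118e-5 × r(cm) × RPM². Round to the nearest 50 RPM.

Original rotor: r = 226 mm = 22.6 cm
RCF_original = 1.118 × 10⁻⁵ × 22.6 × (5610)² = 1.118 × 10⁻⁵ × 22.6 × 31,472,100 ≈ 7,952 × g
Target RCF = 1.1 × 7,952 ≈ 8,747.2 × g
Your rotor: r = 113 mm = 11.3 cm
8,747.2 = 1.118 × 10⁻⁵ × 11.3 × N²
N² = 8,747.2 / (12.6334 × 10⁻⁵) = 69,238,685
N ≈ √69,238,685 ≈ 8,321.0

8300 RPM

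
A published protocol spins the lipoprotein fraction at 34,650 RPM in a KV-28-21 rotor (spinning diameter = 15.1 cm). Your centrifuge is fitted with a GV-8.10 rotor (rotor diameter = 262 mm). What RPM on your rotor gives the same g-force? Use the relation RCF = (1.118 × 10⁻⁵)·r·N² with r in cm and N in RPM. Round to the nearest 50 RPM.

Original rotor: r = 15.1 / 2 = 7.55 cm
RCF_original = 1.118 × 10⁻⁵ × 7.55 × (34650)² = 1.118 × 10⁻⁵ × 7.55 × 1,200,622,500 ≈ 101,343.3 × g
Your rotor: r = 262 mm / 2 = 131 mm = 13.1 cm
101,343.3 = 1.118 × 10⁻⁵ × 13.1 × N²
N² = 101,343.3 / (14.6458 × 10⁻⁵) = 691,961,518
N ≈ √691,961,518 ≈ 26,305.2

26300 RPM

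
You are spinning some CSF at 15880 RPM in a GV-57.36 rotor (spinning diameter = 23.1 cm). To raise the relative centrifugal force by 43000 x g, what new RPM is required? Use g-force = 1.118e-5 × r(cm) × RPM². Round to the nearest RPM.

24190 RPM

r = 23.1 / 2 = 11.55 cm
Current RCF = 1.118 × 10⁻⁵ × 11.55 × (15880)² = 1.118 × 10⁻⁵ × 11.55 × 252,174,400 ≈ 32,563 × g
Target RCF = 32,563 + 43,000 = 75,563 × g
N² = 75,563 / (12.9129 × 10⁻⁵) = 585,174,515
N ≈ √585,174,515 ≈ 24,190.4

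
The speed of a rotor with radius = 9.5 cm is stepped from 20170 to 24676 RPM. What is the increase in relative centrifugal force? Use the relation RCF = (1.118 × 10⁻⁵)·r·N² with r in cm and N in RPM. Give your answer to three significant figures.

21500 × g

RCF₁ = 1.118 × 10⁻⁵ × 9.5 × (20170)² = 1.118 × 10⁻⁵ × 9.5 × 406,828,900 ≈ 43,209.3 × g
RCF₂ = 1.118 × 10⁻⁵ × 9.5 × (24676)² = 1.118 × 10⁻⁵ × 9.5 × 608,904,976 ≈ 64,671.8 × g
Increase = 64,671.8 − 43,209.3 = 21,462.5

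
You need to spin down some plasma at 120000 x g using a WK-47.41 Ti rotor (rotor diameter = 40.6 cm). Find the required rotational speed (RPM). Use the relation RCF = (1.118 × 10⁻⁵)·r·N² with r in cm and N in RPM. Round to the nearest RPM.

≈ 22994 RPM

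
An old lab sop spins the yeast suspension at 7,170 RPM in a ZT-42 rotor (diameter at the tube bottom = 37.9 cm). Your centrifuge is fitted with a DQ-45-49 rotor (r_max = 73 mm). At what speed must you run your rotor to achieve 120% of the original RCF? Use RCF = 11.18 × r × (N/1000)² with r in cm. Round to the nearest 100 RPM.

≈ 12700 RPM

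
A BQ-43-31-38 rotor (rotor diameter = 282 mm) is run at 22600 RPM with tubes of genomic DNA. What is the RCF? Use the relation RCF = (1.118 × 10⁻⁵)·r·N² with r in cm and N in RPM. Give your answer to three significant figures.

80500 ×g

r = 282 mm / 2 = 141 mm = 14.1 cm
RCF = 1.118 × 10⁻⁵ × 14.1 × (22600)² = 1.118 × 10⁻⁵ × 14.1 × 510,760,000 ≈ 80,515.2 × g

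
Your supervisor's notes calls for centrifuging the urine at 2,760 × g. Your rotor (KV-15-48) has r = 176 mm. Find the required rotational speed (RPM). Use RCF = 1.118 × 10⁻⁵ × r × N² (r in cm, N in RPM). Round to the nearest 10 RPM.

3750 RPM

r = 176 mm = 17.6 cm
2,760 = 1.118 × 10⁻⁵ × 17.6 × N²
N² = 2,760 / (19.6768 × 10⁻⁵) = 14,026,671
N ≈ √14,026,671 ≈ 3,745.2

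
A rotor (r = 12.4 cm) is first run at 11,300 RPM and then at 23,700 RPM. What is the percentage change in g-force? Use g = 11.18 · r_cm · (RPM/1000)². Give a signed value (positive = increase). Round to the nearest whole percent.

RCF ∝ N², so the ratio is (23700/11300)² = (2.097345)² = 4.3989.
Change = 4.3989 − 1 = +3.3989 → +339.9%.

+340%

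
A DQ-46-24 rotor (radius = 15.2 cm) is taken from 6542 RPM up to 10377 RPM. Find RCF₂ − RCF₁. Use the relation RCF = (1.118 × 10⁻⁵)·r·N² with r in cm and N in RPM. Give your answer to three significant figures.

≈ 11000 ×g

RCF₁ = 1.118 × 10⁻⁵ × 15.2 × (6542)² = 1.118 × 10⁻⁵ × 15.2 × 42,797,764 ≈ 7,272.9 × g
RCF₂ = 1.118 × 10⁻⁵ × 15.2 × (10377)² = 1.118 × 10⁻⁵ × 15.2 × 107,682,129 ≈ 18,299.1 × g
Increase = 18,299.1 − 7,272.9 = 11,026.2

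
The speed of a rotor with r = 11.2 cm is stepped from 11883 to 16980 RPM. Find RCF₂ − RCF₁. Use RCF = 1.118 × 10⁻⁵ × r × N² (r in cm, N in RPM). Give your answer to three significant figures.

≈ 18400 g

RCF₁ = 1.118 × 10⁻⁵ × 11.2 × (11883)² = 1.118 × 10⁻⁵ × 11.2 × 141,205,689 ≈ 17,681.2 × g
RCF₂ = 1.118 × 10⁻⁵ × 11.2 × (16980)² = 1.118 × 10⁻⁵ × 11.2 × 288,320,400 ≈ 36,102.3 × g
Increase = 36,102.3 − 17,681.2 = 18,421.1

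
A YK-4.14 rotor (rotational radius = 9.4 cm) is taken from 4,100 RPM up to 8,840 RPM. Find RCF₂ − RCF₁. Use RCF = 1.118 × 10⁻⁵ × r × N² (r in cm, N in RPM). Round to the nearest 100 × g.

≈ 6400 x g

RCF₁ = 1.118 × 10⁻⁵ × 9.4 × (4100)² = 1.118 × 10⁻⁵ × 9.4 × 16,810,000 ≈ 1,766.6 × g
RCF₂ = 1.118 × 10⁻⁵ × 9.4 × (8840)² = 1.118 × 10⁻⁵ × 9.4 × 78,145,600 ≈ 8,212.5 × g
Increase = 8,212.5 − 1,766.6 = 6,445.9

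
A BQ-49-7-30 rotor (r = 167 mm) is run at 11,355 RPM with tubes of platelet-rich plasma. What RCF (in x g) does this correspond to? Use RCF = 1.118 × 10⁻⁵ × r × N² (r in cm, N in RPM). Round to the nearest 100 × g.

24100 x g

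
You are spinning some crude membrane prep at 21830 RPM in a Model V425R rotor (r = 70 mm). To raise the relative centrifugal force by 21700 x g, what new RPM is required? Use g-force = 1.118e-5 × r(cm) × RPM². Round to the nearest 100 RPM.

27500 RPM

r = 70 mm = 7.0 cm
Current RCF = 1.118 × 10⁻⁵ × 7 × (21830)² = 1.118 × 10⁻⁵ × 7 × 476,548,900 ≈ 37,294.7 × g
Target RCF = 37,294.7 + 21,700 = 58,994.7 × g
N² = 58,994.7 / (7.826 × 10⁻⁵) = 753,829,543
N ≈ √753,829,543 ≈ 27,456.0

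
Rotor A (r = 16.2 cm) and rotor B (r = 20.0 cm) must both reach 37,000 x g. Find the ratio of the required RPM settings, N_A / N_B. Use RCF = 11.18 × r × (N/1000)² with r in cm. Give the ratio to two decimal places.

At fixed RCF, N ∝ 1/√r, so N_A/N_B = √(r_B/r_A) = √(20.0/16.2) = √1.234568 = 1.1111.

1.11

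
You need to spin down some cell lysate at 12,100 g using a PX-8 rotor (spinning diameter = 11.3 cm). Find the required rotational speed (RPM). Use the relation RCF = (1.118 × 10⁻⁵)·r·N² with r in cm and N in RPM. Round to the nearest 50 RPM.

≈ 13850 RPM

r = 11.3 / 2 = 5.65 cm
12,100 = 1.118 × 10⁻⁵ × 5.65 × N²
N² = 12,100 / (6.3167 × 10⁻⁵) = 191,555,717
N ≈ √191,555,717 ≈ 13,840.4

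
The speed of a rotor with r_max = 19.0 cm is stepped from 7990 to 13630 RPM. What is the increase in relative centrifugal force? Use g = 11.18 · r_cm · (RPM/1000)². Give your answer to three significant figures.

RCF₁ = 11.18 × 19 × (7.99)² = 11.18 × 19 × 63.8401 ≈ 13,560.9 × g
RCF₂ = 11.18 × 19 × (13.63)² = 11.18 × 19 × 185.7769 ≈ 39,462.7 × g
Increase = 39,462.7 − 13,560.9 = 25,901.8

≈ 25900 x g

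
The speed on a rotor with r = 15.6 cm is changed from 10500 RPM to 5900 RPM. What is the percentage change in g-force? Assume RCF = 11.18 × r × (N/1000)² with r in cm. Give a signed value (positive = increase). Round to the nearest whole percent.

RCF ∝ N², so the ratio is (5900/10500)² = (0.561905)² = 0.3157.
Change = 0.3157 − 1 = -0.6843 → -68.4%.

-68%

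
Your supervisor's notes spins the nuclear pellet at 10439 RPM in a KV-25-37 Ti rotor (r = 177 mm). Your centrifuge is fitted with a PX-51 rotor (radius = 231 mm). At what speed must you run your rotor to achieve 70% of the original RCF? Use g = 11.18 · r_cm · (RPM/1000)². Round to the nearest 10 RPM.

7650 RPM

Original rotor: r = 177 mm = 17.7 cm
RCF_original = 11.18 × 17.7 × (10.439)² = 11.18 × 17.7 × 108.972721 ≈ 21,564.2 × g
Target RCF = 0.7 × 21,564.2 ≈ 15,094.9 × g
Your rotor: r = 231 mm = 23.1 cm
15,094.9 = 11.18 × 23.1 × (N/1000)²
(N/1000)² = 15,094.9 / 258.258 = 58.44892
N = 1000 × √58.44892 ≈ 7,645.2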